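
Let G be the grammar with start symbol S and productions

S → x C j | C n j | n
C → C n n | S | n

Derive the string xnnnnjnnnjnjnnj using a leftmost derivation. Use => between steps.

S=>xCj=>xCnnj=>xSnnj=>xCnjnnj=>xSnjnnj=>xCnjnjnnj=>xCnnnjnjnnj=>xSnnnjnjnnj=>xCnjnnnjnjnnj=>xCnnnjnnnjnjnnj=>xnnnnjnnnjnjnnj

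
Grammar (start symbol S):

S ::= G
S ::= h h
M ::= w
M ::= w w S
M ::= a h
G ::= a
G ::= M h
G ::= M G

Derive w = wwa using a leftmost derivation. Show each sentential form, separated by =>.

S => G => MG => wG => wMG => wwG => wwa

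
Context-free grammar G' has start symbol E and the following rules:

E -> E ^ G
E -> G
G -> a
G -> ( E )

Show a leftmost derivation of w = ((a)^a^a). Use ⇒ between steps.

E⇒G⇒(E)⇒(E^G)⇒(E^G^G)⇒(G^G^G)⇒((E)^G^G)⇒((G)^G^G)⇒((a)^G^G)⇒((a)^a^G)⇒((a)^a^a)

E ⇒ G   [E -> G]
G ⇒ (E)   [G -> ( E )]
(E) ⇒ (E^G)   [E -> E ^ G]
(E^G) ⇒ (E^G^G)   [E -> E ^ G]
(E^G^G) ⇒ (G^G^G)   [E -> G]
(G^G^G) ⇒ ((E)^G^G)   [G -> ( E )]
((E)^G^G) ⇒ ((G)^G^G)   [E -> G]
((G)^G^G) ⇒ ((a)^G^G)   [G -> a]
((a)^G^G) ⇒ ((a)^a^G)   [G -> a]
((a)^a^G) ⇒ ((a)^a^a)   [G -> a]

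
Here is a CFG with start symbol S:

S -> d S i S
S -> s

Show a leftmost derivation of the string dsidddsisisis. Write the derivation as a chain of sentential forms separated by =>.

S => dSiS   [S -> d S i S]
dSiS => dsiS   [S -> s]
dsiS => dsidSiS   [S -> d S i S]
dsidSiS => dsiddSiSiS   [S -> d S i S]
dsiddSiSiS => dsidddSiSiSiS   [S -> d S i S]
dsidddSiSiSiS => dsidddsiSiSiS   [S -> s]
dsidddsiSiSiS => dsidddsisiSiS   [S -> s]
dsidddsisiSiS => dsidddsisisiS   [S -> s]
dsidddsisisiS => dsidddsisisis   [S -> s]

S=>dSiS=>dsiS=>dsidSiS=>dsiddSiSiS=>dsidddSiSiSiS=>dsidddsiSiSiS=>dsidddsisiSiS=>dsidddsisisiS=>dsidddsisisis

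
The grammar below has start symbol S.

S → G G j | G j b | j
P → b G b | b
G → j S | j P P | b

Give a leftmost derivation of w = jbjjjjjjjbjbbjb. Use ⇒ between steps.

S ⇒ Gjb ⇒ jPPjb ⇒ jbGbPjb ⇒ jbjSbPjb ⇒ jbjGGjbPjb ⇒ jbjjSGjbPjb ⇒ jbjjjGjbPjb ⇒ jbjjjjSjbPjb ⇒ jbjjjjGjbjbPjb ⇒ jbjjjjjSjbjbPjb ⇒ jbjjjjjjjbjbPjb ⇒ jbjjjjjjjbjbbjb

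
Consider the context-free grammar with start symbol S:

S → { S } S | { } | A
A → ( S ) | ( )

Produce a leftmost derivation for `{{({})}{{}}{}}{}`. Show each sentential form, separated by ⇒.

S⇒{S}S⇒{{S}S}S⇒{{A}S}S⇒{{(S)}S}S⇒{{({})}S}S⇒{{({})}{S}S}S⇒{{({})}{{}}S}S⇒{{({})}{{}}{}}S⇒{{({})}{{}}{}}{}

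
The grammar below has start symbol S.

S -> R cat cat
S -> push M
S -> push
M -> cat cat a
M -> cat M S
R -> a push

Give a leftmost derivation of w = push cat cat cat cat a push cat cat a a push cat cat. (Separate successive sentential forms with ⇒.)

S ⇒ push M   [S -> push M]
push M ⇒ push cat M S   [M -> cat M S]
push cat M S ⇒ push cat cat M S S   [M -> cat M S]
push cat cat M S S ⇒ push cat cat cat cat a S S   [M -> cat cat a]
push cat cat cat cat a S S ⇒ push cat cat cat cat a push M S   [S -> push M]
push cat cat cat cat a push M S ⇒ push cat cat cat cat a push cat cat a S   [M -> cat cat a]
push cat cat cat cat a push cat cat a S ⇒ push cat cat cat cat a push cat cat a R cat cat   [S -> R cat cat]
push cat cat cat cat a push cat cat a R cat cat ⇒ push cat cat cat cat a push cat cat a a push cat cat   [R -> a push]

S ⇒ push M ⇒ push cat M S ⇒ push cat cat M S S ⇒ push cat cat cat cat a S S ⇒ push cat cat cat cat a push M S ⇒ push cat cat cat cat a push cat cat a S ⇒ push cat cat cat cat a push cat cat a R cat cat ⇒ push cat cat cat cat a push cat cat a a push cat cat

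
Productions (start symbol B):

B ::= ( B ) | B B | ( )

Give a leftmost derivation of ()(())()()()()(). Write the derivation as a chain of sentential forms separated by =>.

B => BB => BBB => ()BB => ()BBB => ()BBBB => ()BBBBB => ()BBBBBB => ()(B)BBBBB => ()(())BBBBB => ()(())()BBBB => ()(())()()BBB => ()(())()()()BB => ()(())()()()()B => ()(())()()()()()

B => BB   [B ::= B B]
BB => BBB   [B ::= B B]
BBB => ()BB   [B ::= ( )]
()BB => ()BBB   [B ::= B B]
()BBB => ()BBBB   [B ::= B B]
()BBBB => ()BBBBB   [B ::= B B]
()BBBBB => ()BBBBBB   [B ::= B B]
()BBBBBB => ()(B)BBBBB   [B ::= ( B )]
()(B)BBBBB => ()(())BBBBB   [B ::= ( )]
()(())BBBBB => ()(())()BBBB   [B ::= ( )]
()(())()BBBB => ()(())()()BBB   [B ::= ( )]
()(())()()BBB => ()(())()()()BB   [B ::= ( )]
()(())()()()BB => ()(())()()()()B   [B ::= ( )]
()(())()()()()B => ()(())()()()()()   [B ::= ( )]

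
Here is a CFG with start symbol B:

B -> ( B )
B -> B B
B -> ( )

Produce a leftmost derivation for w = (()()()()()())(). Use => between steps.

B => BB => (B)B => (BB)B => (BBB)B => (BBBB)B => (BBBBB)B => (BBBBBB)B => (()BBBBB)B => (()()BBBB)B => (()()()BBB)B => (()()()()BB)B => (()()()()()B)B => (()()()()()())B => (()()()()()())()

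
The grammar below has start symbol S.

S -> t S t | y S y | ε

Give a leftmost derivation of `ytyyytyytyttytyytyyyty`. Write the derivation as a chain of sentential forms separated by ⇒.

S⇒ySy⇒ytSty⇒ytySyty⇒ytyySyyty⇒ytyyySyyyty⇒ytyyytStyyyty⇒ytyyytySytyyyty⇒ytyyytyySyytyyyty⇒ytyyytyytStyytyyyty⇒ytyyytyytySytyytyyyty⇒ytyyytyytytStytyytyyyty⇒ytyyytyytyttytyytyyyty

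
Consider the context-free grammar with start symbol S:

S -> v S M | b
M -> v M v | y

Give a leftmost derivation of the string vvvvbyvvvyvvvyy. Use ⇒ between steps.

S ⇒ vSM   [S -> v S M]
vSM ⇒ vvSMM   [S -> v S M]
vvSMM ⇒ vvvSMMM   [S -> v S M]
vvvSMMM ⇒ vvvvSMMMM   [S -> v S M]
vvvvSMMMM ⇒ vvvvbMMMM   [S -> b]
vvvvbMMMM ⇒ vvvvbyMMM   [M -> y]
vvvvbyMMM ⇒ vvvvbyvMvMM   [M -> v M v]
vvvvbyvMvMM ⇒ vvvvbyvvMvvMM   [M -> v M v]
vvvvbyvvMvvMM ⇒ vvvvbyvvvMvvvMM   [M -> v M v]
vvvvbyvvvMvvvMM ⇒ vvvvbyvvvyvvvMM   [M -> y]
vvvvbyvvvyvvvMM ⇒ vvvvbyvvvyvvvyM   [M -> y]
vvvvbyvvvyvvvyM ⇒ vvvvbyvvvyvvvyy   [M -> y]

S ⇒ vSM ⇒ vvSMM ⇒ vvvSMMM ⇒ vvvvSMMMM ⇒ vvvvbMMMM ⇒ vvvvbyMMM ⇒ vvvvbyvMvMM ⇒ vvvvbyvvMvvMM ⇒ vvvvbyvvvMvvvMM ⇒ vvvvbyvvvyvvvMM ⇒ vvvvbyvvvyvvvyM ⇒ vvvvbyvvvyvvvyy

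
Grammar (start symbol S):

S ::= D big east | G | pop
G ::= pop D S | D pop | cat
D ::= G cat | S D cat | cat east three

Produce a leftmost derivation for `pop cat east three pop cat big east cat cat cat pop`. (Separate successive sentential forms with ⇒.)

S ⇒ G   [S ::= G]
G ⇒ pop D S   [G ::= pop D S]
pop D S ⇒ pop S D cat S   [D ::= S D cat]
pop S D cat S ⇒ pop D big east D cat S   [S ::= D big east]
pop D big east D cat S ⇒ pop G cat big east D cat S   [D ::= G cat]
pop G cat big east D cat S ⇒ pop D pop cat big east D cat S   [G ::= D pop]
pop D pop cat big east D cat S ⇒ pop cat east three pop cat big east D cat S   [D ::= cat east three]
pop cat east three pop cat big east D cat S ⇒ pop cat east three pop cat big east G cat cat S   [D ::= G cat]
pop cat east three pop cat big east G cat cat S ⇒ pop cat east three pop cat big east cat cat cat S   [G ::= cat]
pop cat east three pop cat big east cat cat cat S ⇒ pop cat east three pop cat big east cat cat cat pop   [S ::= pop]

S ⇒ G ⇒ pop D S ⇒ pop S D cat S ⇒ pop D big east D cat S ⇒ pop G cat big east D cat S ⇒ pop D pop cat big east D cat S ⇒ pop cat east three pop cat big east D cat S ⇒ pop cat east three pop cat big east G cat cat S ⇒ pop cat east three pop cat big east cat cat cat S ⇒ pop cat east three pop cat big east cat cat cat pop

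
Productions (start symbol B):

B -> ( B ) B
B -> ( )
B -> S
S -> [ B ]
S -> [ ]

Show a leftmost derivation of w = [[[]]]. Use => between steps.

B => S => [B] => [S] => [[B]] => [[S]] => [[[]]]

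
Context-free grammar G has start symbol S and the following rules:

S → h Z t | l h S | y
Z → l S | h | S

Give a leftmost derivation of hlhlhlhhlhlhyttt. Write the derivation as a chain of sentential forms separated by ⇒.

S ⇒ hZt   [S → h Z t]
hZt ⇒ hlSt   [Z → l S]
hlSt ⇒ hlhZtt   [S → h Z t]
hlhZtt ⇒ hlhStt   [Z → S]
hlhStt ⇒ hlhlhStt   [S → l h S]
hlhlhStt ⇒ hlhlhlhStt   [S → l h S]
hlhlhlhStt ⇒ hlhlhlhhZttt   [S → h Z t]
hlhlhlhhZttt ⇒ hlhlhlhhSttt   [Z → S]
hlhlhlhhSttt ⇒ hlhlhlhhlhSttt   [S → l h S]
hlhlhlhhlhSttt ⇒ hlhlhlhhlhlhSttt   [S → l h S]
hlhlhlhhlhlhSttt ⇒ hlhlhlhhlhlhyttt   [S → y]

S⇒hZt⇒hlSt⇒hlhZtt⇒hlhStt⇒hlhlhStt⇒hlhlhlhStt⇒hlhlhlhhZttt⇒hlhlhlhhSttt⇒hlhlhlhhlhSttt⇒hlhlhlhhlhlhSttt⇒hlhlhlhhlhlhyttt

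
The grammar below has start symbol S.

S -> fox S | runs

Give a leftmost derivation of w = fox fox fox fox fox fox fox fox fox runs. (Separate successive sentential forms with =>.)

S => fox S => fox fox S => fox fox fox S => fox fox fox fox S => fox fox fox fox fox S => fox fox fox fox fox fox S => fox fox fox fox fox fox fox S => fox fox fox fox fox fox fox fox S => fox fox fox fox fox fox fox fox fox S => fox fox fox fox fox fox fox fox fox runs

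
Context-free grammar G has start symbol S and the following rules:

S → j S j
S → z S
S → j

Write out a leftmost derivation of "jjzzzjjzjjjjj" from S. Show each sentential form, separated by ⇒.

S ⇒ jSj ⇒ jjSjj ⇒ jjzSjj ⇒ jjzzSjj ⇒ jjzzzSjj ⇒ jjzzzjSjjj ⇒ jjzzzjjSjjjj ⇒ jjzzzjjzSjjjj ⇒ jjzzzjjzjjjjj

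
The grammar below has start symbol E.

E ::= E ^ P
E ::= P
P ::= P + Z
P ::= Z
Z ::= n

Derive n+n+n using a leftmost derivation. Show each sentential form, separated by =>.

E => P => P+Z => P+Z+Z => Z+Z+Z => n+Z+Z => n+n+Z => n+n+n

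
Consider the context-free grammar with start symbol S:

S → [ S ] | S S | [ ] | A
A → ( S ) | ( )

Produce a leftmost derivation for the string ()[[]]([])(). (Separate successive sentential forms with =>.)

S=>SS=>SSS=>ASS=>()SS=>()SSS=>()[S]SS=>()[[]]SS=>()[[]]AS=>()[[]](S)S=>()[[]]([])S=>()[[]]([])A=>()[[]]([])()

S => SS   [S → S S]
SS => SSS   [S → S S]
SSS => ASS   [S → A]
ASS => ()SS   [A → ( )]
()SS => ()SSS   [S → S S]
()SSS => ()[S]SS   [S → [ S ]]
()[S]SS => ()[[]]SS   [S → [ ]]
()[[]]SS => ()[[]]AS   [S → A]
()[[]]AS => ()[[]](S)S   [A → ( S )]
()[[]](S)S => ()[[]]([])S   [S → [ ]]
()[[]]([])S => ()[[]]([])A   [S → A]
()[[]]([])A => ()[[]]([])()   [A → ( )]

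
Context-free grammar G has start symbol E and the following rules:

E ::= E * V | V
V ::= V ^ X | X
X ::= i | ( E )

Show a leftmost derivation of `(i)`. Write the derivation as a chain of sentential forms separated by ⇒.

E⇒V⇒X⇒(E)⇒(V)⇒(X)⇒(i)

E ⇒ V   [E ::= V]
V ⇒ X   [V ::= X]
X ⇒ (E)   [X ::= ( E )]
(E) ⇒ (V)   [E ::= V]
(V) ⇒ (X)   [V ::= X]
(X) ⇒ (i)   [X ::= i]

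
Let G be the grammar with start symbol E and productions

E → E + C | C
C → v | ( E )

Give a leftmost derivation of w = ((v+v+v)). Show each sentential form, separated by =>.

E => C   [E → C]
C => (E)   [C → ( E )]
(E) => (C)   [E → C]
(C) => ((E))   [C → ( E )]
((E)) => ((E+C))   [E → E + C]
((E+C)) => ((E+C+C))   [E → E + C]
((E+C+C)) => ((C+C+C))   [E → C]
((C+C+C)) => ((v+C+C))   [C → v]
((v+C+C)) => ((v+v+C))   [C → v]
((v+v+C)) => ((v+v+v))   [C → v]

E => C => (E) => (C) => ((E)) => ((E+C)) => ((E+C+C)) => ((C+C+C)) => ((v+C+C)) => ((v+v+C)) => ((v+v+v))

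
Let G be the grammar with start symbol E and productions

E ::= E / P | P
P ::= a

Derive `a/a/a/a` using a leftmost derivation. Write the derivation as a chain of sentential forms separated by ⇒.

E ⇒ E/P   [E ::= E / P]
E/P ⇒ E/P/P   [E ::= E / P]
E/P/P ⇒ E/P/P/P   [E ::= E / P]
E/P/P/P ⇒ P/P/P/P   [E ::= P]
P/P/P/P ⇒ a/P/P/P   [P ::= a]
a/P/P/P ⇒ a/a/P/P   [P ::= a]
a/a/P/P ⇒ a/a/a/P   [P ::= a]
a/a/a/P ⇒ a/a/a/a   [P ::= a]

E⇒E/P⇒E/P/P⇒E/P/P/P⇒P/P/P/P⇒a/P/P/P⇒a/a/P/P⇒a/a/a/P⇒a/a/a/a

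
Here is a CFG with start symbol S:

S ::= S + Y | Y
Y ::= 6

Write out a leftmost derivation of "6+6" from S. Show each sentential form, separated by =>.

S=>S+Y=>Y+Y=>6+Y=>6+6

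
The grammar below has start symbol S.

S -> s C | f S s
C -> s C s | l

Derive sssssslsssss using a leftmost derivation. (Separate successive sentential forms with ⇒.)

S ⇒ sC ⇒ ssCs ⇒ sssCss ⇒ ssssCsss ⇒ sssssCssss ⇒ ssssssCsssss ⇒ sssssslsssss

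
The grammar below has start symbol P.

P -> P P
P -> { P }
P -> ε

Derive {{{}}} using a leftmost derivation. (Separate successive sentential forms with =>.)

P => {P} => {PP} => {{P}P} => {{PP}P} => {{PPP}P} => {{{P}PP}P} => {{{}PP}P} => {{{}P}P} => {{{}}P} => {{{}}}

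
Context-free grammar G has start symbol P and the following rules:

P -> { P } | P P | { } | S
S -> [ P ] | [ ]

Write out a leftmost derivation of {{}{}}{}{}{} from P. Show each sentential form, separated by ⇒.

P ⇒ PP   [P -> P P]
PP ⇒ PPP   [P -> P P]
PPP ⇒ PPPP   [P -> P P]
PPPP ⇒ {P}PPP   [P -> { P }]
{P}PPP ⇒ {PP}PPP   [P -> P P]
{PP}PPP ⇒ {{}P}PPP   [P -> { }]
{{}P}PPP ⇒ {{}{}}PPP   [P -> { }]
{{}{}}PPP ⇒ {{}{}}{}PP   [P -> { }]
{{}{}}{}PP ⇒ {{}{}}{}{}P   [P -> { }]
{{}{}}{}{}P ⇒ {{}{}}{}{}{}   [P -> { }]

P ⇒ PP ⇒ PPP ⇒ PPPP ⇒ {P}PPP ⇒ {PP}PPP ⇒ {{}P}PPP ⇒ {{}{}}PPP ⇒ {{}{}}{}PP ⇒ {{}{}}{}{}P ⇒ {{}{}}{}{}{}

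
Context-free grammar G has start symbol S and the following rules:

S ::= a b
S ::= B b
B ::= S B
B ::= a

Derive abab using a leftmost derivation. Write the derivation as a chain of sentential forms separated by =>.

S=>Bb=>SBb=>BbBb=>abBb=>abab

S => Bb   [S ::= B b]
Bb => SBb   [B ::= S B]
SBb => BbBb   [S ::= B b]
BbBb => abBb   [B ::= a]
abBb => abab   [B ::= a]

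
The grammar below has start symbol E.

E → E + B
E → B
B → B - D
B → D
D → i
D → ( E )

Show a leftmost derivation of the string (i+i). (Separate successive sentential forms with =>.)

E => B   [E → B]
B => D   [B → D]
D => (E)   [D → ( E )]
(E) => (E+B)   [E → E + B]
(E+B) => (B+B)   [E → B]
(B+B) => (D+B)   [B → D]
(D+B) => (i+B)   [D → i]
(i+B) => (i+D)   [B → D]
(i+D) => (i+i)   [D → i]

E => B => D => (E) => (E+B) => (B+B) => (D+B) => (i+B) => (i+D) => (i+i)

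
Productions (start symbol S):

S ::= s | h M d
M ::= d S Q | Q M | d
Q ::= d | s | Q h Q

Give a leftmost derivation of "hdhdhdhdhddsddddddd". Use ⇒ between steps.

S ⇒ hMd   [S ::= h M d]
hMd ⇒ hdSQd   [M ::= d S Q]
hdSQd ⇒ hdhMdQd   [S ::= h M d]
hdhMdQd ⇒ hdhdSQdQd   [M ::= d S Q]
hdhdSQdQd ⇒ hdhdhMdQdQd   [S ::= h M d]
hdhdhMdQdQd ⇒ hdhdhdSQdQdQd   [M ::= d S Q]
hdhdhdSQdQdQd ⇒ hdhdhdhMdQdQdQd   [S ::= h M d]
hdhdhdhMdQdQdQd ⇒ hdhdhdhdSQdQdQdQd   [M ::= d S Q]
hdhdhdhdSQdQdQdQd ⇒ hdhdhdhdhMdQdQdQdQd   [S ::= h M d]
hdhdhdhdhMdQdQdQdQd ⇒ hdhdhdhdhddQdQdQdQd   [M ::= d]
hdhdhdhdhddQdQdQdQd ⇒ hdhdhdhdhddsdQdQdQd   [Q ::= s]
hdhdhdhdhddsdQdQdQd ⇒ hdhdhdhdhddsdddQdQd   [Q ::= d]
hdhdhdhdhddsdddQdQd ⇒ hdhdhdhdhddsdddddQd   [Q ::= d]
hdhdhdhdhddsdddddQd ⇒ hdhdhdhdhddsddddddd   [Q ::= d]

S ⇒ hMd ⇒ hdSQd ⇒ hdhMdQd ⇒ hdhdSQdQd ⇒ hdhdhMdQdQd ⇒ hdhdhdSQdQdQd ⇒ hdhdhdhMdQdQdQd ⇒ hdhdhdhdSQdQdQdQd ⇒ hdhdhdhdhMdQdQdQdQd ⇒ hdhdhdhdhddQdQdQdQd ⇒ hdhdhdhdhddsdQdQdQd ⇒ hdhdhdhdhddsdddQdQd ⇒ hdhdhdhdhddsdddddQd ⇒ hdhdhdhdhddsddddddd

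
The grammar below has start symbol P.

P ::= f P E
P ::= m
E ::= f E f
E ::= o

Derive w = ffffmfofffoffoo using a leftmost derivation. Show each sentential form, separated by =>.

P => fPE   [P ::= f P E]
fPE => ffPEE   [P ::= f P E]
ffPEE => fffPEEE   [P ::= f P E]
fffPEEE => ffffPEEEE   [P ::= f P E]
ffffPEEEE => ffffmEEEE   [P ::= m]
ffffmEEEE => ffffmfEfEEE   [E ::= f E f]
ffffmfEfEEE => ffffmfofEEE   [E ::= o]
ffffmfofEEE => ffffmfoffEfEE   [E ::= f E f]
ffffmfoffEfEE => ffffmfofffEffEE   [E ::= f E f]
ffffmfofffEffEE => ffffmfofffoffEE   [E ::= o]
ffffmfofffoffEE => ffffmfofffoffoE   [E ::= o]
ffffmfofffoffoE => ffffmfofffoffoo   [E ::= o]

P => fPE => ffPEE => fffPEEE => ffffPEEEE => ffffmEEEE => ffffmfEfEEE => ffffmfofEEE => ffffmfoffEfEE => ffffmfofffEffEE => ffffmfofffoffEE => ffffmfofffoffoE => ffffmfofffoffoo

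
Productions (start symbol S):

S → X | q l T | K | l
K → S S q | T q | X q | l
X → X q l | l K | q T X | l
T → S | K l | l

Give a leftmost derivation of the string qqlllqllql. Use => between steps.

S => X   [S → X]
X => qTX   [X → q T X]
qTX => qKlX   [T → K l]
qKlX => qSSqlX   [K → S S q]
qSSqlX => qqlTSqlX   [S → q l T]
qqlTSqlX => qqlSSqlX   [T → S]
qqlSSqlX => qqllSqlX   [S → l]
qqllSqlX => qqlllqlX   [S → l]
qqlllqlX => qqlllqlXql   [X → X q l]
qqlllqlXql => qqlllqllql   [X → l]

S=>X=>qTX=>qKlX=>qSSqlX=>qqlTSqlX=>qqlSSqlX=>qqllSqlX=>qqlllqlX=>qqlllqlXql=>qqlllqllql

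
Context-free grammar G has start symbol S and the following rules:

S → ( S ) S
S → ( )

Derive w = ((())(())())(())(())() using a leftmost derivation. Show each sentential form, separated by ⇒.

S ⇒ (S)S ⇒ ((S)S)S ⇒ ((())S)S ⇒ ((())(S)S)S ⇒ ((())(())S)S ⇒ ((())(())())S ⇒ ((())(())())(S)S ⇒ ((())(())())(())S ⇒ ((())(())())(())(S)S ⇒ ((())(())())(())(())S ⇒ ((())(())())(())(())()

S ⇒ (S)S   [S → ( S ) S]
(S)S ⇒ ((S)S)S   [S → ( S ) S]
((S)S)S ⇒ ((())S)S   [S → ( )]
((())S)S ⇒ ((())(S)S)S   [S → ( S ) S]
((())(S)S)S ⇒ ((())(())S)S   [S → ( )]
((())(())S)S ⇒ ((())(())())S   [S → ( )]
((())(())())S ⇒ ((())(())())(S)S   [S → ( S ) S]
((())(())())(S)S ⇒ ((())(())())(())S   [S → ( )]
((())(())())(())S ⇒ ((())(())())(())(S)S   [S → ( S ) S]
((())(())())(())(S)S ⇒ ((())(())())(())(())S   [S → ( )]
((())(())())(())(())S ⇒ ((())(())())(())(())()   [S → ( )]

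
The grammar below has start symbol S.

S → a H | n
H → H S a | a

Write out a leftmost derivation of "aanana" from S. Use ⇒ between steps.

S ⇒ aH   [S → a H]
aH ⇒ aHSa   [H → H S a]
aHSa ⇒ aHSaSa   [H → H S a]
aHSaSa ⇒ aaSaSa   [H → a]
aaSaSa ⇒ aanaSa   [S → n]
aanaSa ⇒ aanana   [S → n]

S ⇒ aH ⇒ aHSa ⇒ aHSaSa ⇒ aaSaSa ⇒ aanaSa ⇒ aanana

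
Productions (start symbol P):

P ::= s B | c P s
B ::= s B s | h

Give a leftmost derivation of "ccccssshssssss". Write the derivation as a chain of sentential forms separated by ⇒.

P ⇒ cPs   [P ::= c P s]
cPs ⇒ ccPss   [P ::= c P s]
ccPss ⇒ cccPsss   [P ::= c P s]
cccPsss ⇒ ccccPssss   [P ::= c P s]
ccccPssss ⇒ ccccsBssss   [P ::= s B]
ccccsBssss ⇒ ccccssBsssss   [B ::= s B s]
ccccssBsssss ⇒ ccccsssBssssss   [B ::= s B s]
ccccsssBssssss ⇒ ccccssshssssss   [B ::= h]

P ⇒ cPs ⇒ ccPss ⇒ cccPsss ⇒ ccccPssss ⇒ ccccsBssss ⇒ ccccssBsssss ⇒ ccccsssBssssss ⇒ ccccssshssssss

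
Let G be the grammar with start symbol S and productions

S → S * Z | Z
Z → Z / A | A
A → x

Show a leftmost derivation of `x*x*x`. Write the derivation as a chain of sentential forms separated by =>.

S => S*Z   [S → S * Z]
S*Z => S*Z*Z   [S → S * Z]
S*Z*Z => Z*Z*Z   [S → Z]
Z*Z*Z => A*Z*Z   [Z → A]
A*Z*Z => x*Z*Z   [A → x]
x*Z*Z => x*A*Z   [Z → A]
x*A*Z => x*x*Z   [A → x]
x*x*Z => x*x*A   [Z → A]
x*x*A => x*x*x   [A → x]

S=>S*Z=>S*Z*Z=>Z*Z*Z=>A*Z*Z=>x*Z*Z=>x*A*Z=>x*x*Z=>x*x*A=>x*x*x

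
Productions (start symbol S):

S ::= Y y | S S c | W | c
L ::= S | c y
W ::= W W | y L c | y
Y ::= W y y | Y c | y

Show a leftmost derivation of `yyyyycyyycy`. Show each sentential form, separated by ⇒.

S⇒Yy⇒Ycy⇒Wyycy⇒WWyycy⇒yLcWyycy⇒yScWyycy⇒yYycWyycy⇒yWyyycWyycy⇒yyyyycWyycy⇒yyyyycyyycy

S ⇒ Yy   [S ::= Y y]
Yy ⇒ Ycy   [Y ::= Y c]
Ycy ⇒ Wyycy   [Y ::= W y y]
Wyycy ⇒ WWyycy   [W ::= W W]
WWyycy ⇒ yLcWyycy   [W ::= y L c]
yLcWyycy ⇒ yScWyycy   [L ::= S]
yScWyycy ⇒ yYycWyycy   [S ::= Y y]
yYycWyycy ⇒ yWyyycWyycy   [Y ::= W y y]
yWyyycWyycy ⇒ yyyyycWyycy   [W ::= y]
yyyyycWyycy ⇒ yyyyycyyycy   [W ::= y]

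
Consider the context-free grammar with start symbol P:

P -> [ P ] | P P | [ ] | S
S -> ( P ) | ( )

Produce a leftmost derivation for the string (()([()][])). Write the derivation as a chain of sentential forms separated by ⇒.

P⇒S⇒(P)⇒(PP)⇒(SP)⇒(()P)⇒(()S)⇒(()(P))⇒(()(PP))⇒(()([P]P))⇒(()([S]P))⇒(()([()]P))⇒(()([()][]))

P ⇒ S   [P -> S]
S ⇒ (P)   [S -> ( P )]
(P) ⇒ (PP)   [P -> P P]
(PP) ⇒ (SP)   [P -> S]
(SP) ⇒ (()P)   [S -> ( )]
(()P) ⇒ (()S)   [P -> S]
(()S) ⇒ (()(P))   [S -> ( P )]
(()(P)) ⇒ (()(PP))   [P -> P P]
(()(PP)) ⇒ (()([P]P))   [P -> [ P ]]
(()([P]P)) ⇒ (()([S]P))   [P -> S]
(()([S]P)) ⇒ (()([()]P))   [S -> ( )]
(()([()]P)) ⇒ (()([()][]))   [P -> [ ]]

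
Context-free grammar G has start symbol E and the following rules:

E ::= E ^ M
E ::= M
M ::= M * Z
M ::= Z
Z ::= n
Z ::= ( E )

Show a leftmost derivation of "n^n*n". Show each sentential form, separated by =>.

E=>E^M=>M^M=>Z^M=>n^M=>n^M*Z=>n^Z*Z=>n^n*Z=>n^n*n

E => E^M   [E ::= E ^ M]
E^M => M^M   [E ::= M]
M^M => Z^M   [M ::= Z]
Z^M => n^M   [Z ::= n]
n^M => n^M*Z   [M ::= M * Z]
n^M*Z => n^Z*Z   [M ::= Z]
n^Z*Z => n^n*Z   [Z ::= n]
n^n*Z => n^n*n   [Z ::= n]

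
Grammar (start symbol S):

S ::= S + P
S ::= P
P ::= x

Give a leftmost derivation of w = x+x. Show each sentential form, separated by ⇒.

S ⇒ S+P   [S ::= S + P]
S+P ⇒ P+P   [S ::= P]
P+P ⇒ x+P   [P ::= x]
x+P ⇒ x+x   [P ::= x]

S ⇒ S+P ⇒ P+P ⇒ x+P ⇒ x+x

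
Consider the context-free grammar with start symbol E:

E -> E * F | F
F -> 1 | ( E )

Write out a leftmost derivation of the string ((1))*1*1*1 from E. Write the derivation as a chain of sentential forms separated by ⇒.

E⇒E*F⇒E*F*F⇒E*F*F*F⇒F*F*F*F⇒(E)*F*F*F⇒(F)*F*F*F⇒((E))*F*F*F⇒((F))*F*F*F⇒((1))*F*F*F⇒((1))*1*F*F⇒((1))*1*1*F⇒((1))*1*1*1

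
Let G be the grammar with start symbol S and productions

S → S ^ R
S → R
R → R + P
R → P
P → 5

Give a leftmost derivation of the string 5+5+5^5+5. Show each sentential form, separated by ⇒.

S ⇒ S^R ⇒ R^R ⇒ R+P^R ⇒ R+P+P^R ⇒ P+P+P^R ⇒ 5+P+P^R ⇒ 5+5+P^R ⇒ 5+5+5^R ⇒ 5+5+5^R+P ⇒ 5+5+5^P+P ⇒ 5+5+5^5+P ⇒ 5+5+5^5+5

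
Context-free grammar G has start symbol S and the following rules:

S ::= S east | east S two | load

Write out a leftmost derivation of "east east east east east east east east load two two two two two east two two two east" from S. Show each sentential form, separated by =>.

S => S east => east S two east => east east S two two east => east east east S two two two east => east east east S east two two two east => east east east east S two east two two two east => east east east east east S two two east two two two east => east east east east east east S two two two east two two two east => east east east east east east east S two two two two east two two two east => east east east east east east east east S two two two two two east two two two east => east east east east east east east east load two two two two two east two two two east

S => S east   [S ::= S east]
S east => east S two east   [S ::= east S two]
east S two east => east east S two two east   [S ::= east S two]
east east S two two east => east east east S two two two east   [S ::= east S two]
east east east S two two two east => east east east S east two two two east   [S ::= S east]
east east east S east two two two east => east east east east S two east two two two east   [S ::= east S two]
east east east east S two east two two two east => east east east east east S two two east two two two east   [S ::= east S two]
east east east east east S two two east two two two east => east east east east east east S two two two east two two two east   [S ::= east S two]
east east east east east east S two two two east two two two east => east east east east east east east S two two two two east two two two east   [S ::= east S two]
east east east east east east east S two two two two east two two two east => east east east east east east east east S two two two two two east two two two east   [S ::= east S two]
east east east east east east east east S two two two two two east two two two east => east east east east east east east east load two two two two two east two two two east   [S ::= load]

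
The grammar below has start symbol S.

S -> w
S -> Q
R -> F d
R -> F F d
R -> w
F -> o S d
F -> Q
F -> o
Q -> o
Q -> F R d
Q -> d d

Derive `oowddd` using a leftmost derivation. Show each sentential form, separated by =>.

S => Q   [S -> Q]
Q => FRd   [Q -> F R d]
FRd => oRd   [F -> o]
oRd => oFdd   [R -> F d]
oFdd => ooSddd   [F -> o S d]
ooSddd => oowddd   [S -> w]

S => Q => FRd => oRd => oFdd => ooSddd => oowddd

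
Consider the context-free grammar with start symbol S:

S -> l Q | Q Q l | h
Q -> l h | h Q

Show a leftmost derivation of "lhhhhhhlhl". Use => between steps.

S => QQl   [S -> Q Q l]
QQl => lhQl   [Q -> l h]
lhQl => lhhQl   [Q -> h Q]
lhhQl => lhhhQl   [Q -> h Q]
lhhhQl => lhhhhQl   [Q -> h Q]
lhhhhQl => lhhhhhQl   [Q -> h Q]
lhhhhhQl => lhhhhhhQl   [Q -> h Q]
lhhhhhhQl => lhhhhhhlhl   [Q -> l h]

S=>QQl=>lhQl=>lhhQl=>lhhhQl=>lhhhhQl=>lhhhhhQl=>lhhhhhhQl=>lhhhhhhlhl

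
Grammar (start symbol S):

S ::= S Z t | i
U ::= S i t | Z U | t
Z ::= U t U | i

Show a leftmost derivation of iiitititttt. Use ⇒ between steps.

S ⇒ SZt   [S ::= S Z t]
SZt ⇒ iZt   [S ::= i]
iZt ⇒ iUtUt   [Z ::= U t U]
iUtUt ⇒ iSittUt   [U ::= S i t]
iSittUt ⇒ iSZtittUt   [S ::= S Z t]
iSZtittUt ⇒ iSZtZtittUt   [S ::= S Z t]
iSZtZtittUt ⇒ iiZtZtittUt   [S ::= i]
iiZtZtittUt ⇒ iiitZtittUt   [Z ::= i]
iiitZtittUt ⇒ iiititittUt   [Z ::= i]
iiititittUt ⇒ iiitititttt   [U ::= t]

S ⇒ SZt ⇒ iZt ⇒ iUtUt ⇒ iSittUt ⇒ iSZtittUt ⇒ iSZtZtittUt ⇒ iiZtZtittUt ⇒ iiitZtittUt ⇒ iiititittUt ⇒ iiitititttt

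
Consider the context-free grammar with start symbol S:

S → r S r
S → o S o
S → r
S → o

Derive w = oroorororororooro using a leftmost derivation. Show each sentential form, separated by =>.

S => oSo => orSro => oroSoro => orooSooro => oroorSrooro => orooroSorooro => oroororSrorooro => oroororoSororooro => oroorororororooro

S => oSo   [S → o S o]
oSo => orSro   [S → r S r]
orSro => oroSoro   [S → o S o]
oroSoro => orooSooro   [S → o S o]
orooSooro => oroorSrooro   [S → r S r]
oroorSrooro => orooroSorooro   [S → o S o]
orooroSorooro => oroororSrorooro   [S → r S r]
oroororSrorooro => oroororoSororooro   [S → o S o]
oroororoSororooro => oroorororororooro   [S → r]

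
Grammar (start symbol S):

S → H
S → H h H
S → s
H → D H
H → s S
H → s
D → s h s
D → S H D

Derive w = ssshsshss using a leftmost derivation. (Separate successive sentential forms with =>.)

S => HhH => sShH => sHhHhH => ssShHhH => ssshHhH => ssshsShH => ssshsshH => ssshsshsS => ssshsshss

S => HhH   [S → H h H]
HhH => sShH   [H → s S]
sShH => sHhHhH   [S → H h H]
sHhHhH => ssShHhH   [H → s S]
ssShHhH => ssshHhH   [S → s]
ssshHhH => ssshsShH   [H → s S]
ssshsShH => ssshsshH   [S → s]
ssshsshH => ssshsshsS   [H → s S]
ssshsshsS => ssshsshss   [S → s]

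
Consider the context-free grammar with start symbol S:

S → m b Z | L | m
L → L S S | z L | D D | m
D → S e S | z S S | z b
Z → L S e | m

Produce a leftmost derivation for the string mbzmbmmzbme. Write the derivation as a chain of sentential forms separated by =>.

S => mbZ => mbLSe => mbDDSe => mbzSSDSe => mbzmbZSDSe => mbzmbmSDSe => mbzmbmLDSe => mbzmbmmDSe => mbzmbmmzbSe => mbzmbmmzbme

S => mbZ   [S → m b Z]
mbZ => mbLSe   [Z → L S e]
mbLSe => mbDDSe   [L → D D]
mbDDSe => mbzSSDSe   [D → z S S]
mbzSSDSe => mbzmbZSDSe   [S → m b Z]
mbzmbZSDSe => mbzmbmSDSe   [Z → m]
mbzmbmSDSe => mbzmbmLDSe   [S → L]
mbzmbmLDSe => mbzmbmmDSe   [L → m]
mbzmbmmDSe => mbzmbmmzbSe   [D → z b]
mbzmbmmzbSe => mbzmbmmzbme   [S → m]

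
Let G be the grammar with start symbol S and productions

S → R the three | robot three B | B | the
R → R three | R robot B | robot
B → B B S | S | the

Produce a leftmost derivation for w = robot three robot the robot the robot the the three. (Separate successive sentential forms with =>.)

S => R the three   [S → R the three]
R the three => R robot B the three   [R → R robot B]
R robot B the three => R robot B robot B the three   [R → R robot B]
R robot B robot B the three => R robot B robot B robot B the three   [R → R robot B]
R robot B robot B robot B the three => R three robot B robot B robot B the three   [R → R three]
R three robot B robot B robot B the three => robot three robot B robot B robot B the three   [R → robot]
robot three robot B robot B robot B the three => robot three robot the robot B robot B the three   [B → the]
robot three robot the robot B robot B the three => robot three robot the robot the robot B the three   [B → the]
robot three robot the robot the robot B the three => robot three robot the robot the robot the the three   [B → the]

S => R the three => R robot B the three => R robot B robot B the three => R robot B robot B robot B the three => R three robot B robot B robot B the three => robot three robot B robot B robot B the three => robot three robot the robot B robot B the three => robot three robot the robot the robot B the three => robot three robot the robot the robot the the three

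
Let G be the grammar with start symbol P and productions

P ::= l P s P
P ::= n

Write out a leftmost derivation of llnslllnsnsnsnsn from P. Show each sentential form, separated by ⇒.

P ⇒ lPsP ⇒ llPsPsP ⇒ llnsPsP ⇒ llnslPsPsP ⇒ llnsllPsPsPsP ⇒ llnslllPsPsPsPsP ⇒ llnslllnsPsPsPsP ⇒ llnslllnsnsPsPsP ⇒ llnslllnsnsnsPsP ⇒ llnslllnsnsnsnsP ⇒ llnslllnsnsnsnsn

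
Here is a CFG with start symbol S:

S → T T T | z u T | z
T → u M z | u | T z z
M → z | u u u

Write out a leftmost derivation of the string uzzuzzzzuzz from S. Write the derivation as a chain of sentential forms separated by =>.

S => TTT => TzzTT => uzzTT => uzzTzzT => uzzuMzzzT => uzzuzzzzT => uzzuzzzzTzz => uzzuzzzzuzz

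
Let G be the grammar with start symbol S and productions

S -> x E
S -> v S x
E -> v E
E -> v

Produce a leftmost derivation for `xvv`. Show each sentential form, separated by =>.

S => xE   [S -> x E]
xE => xvE   [E -> v E]
xvE => xvv   [E -> v]

S=>xE=>xvE=>xvv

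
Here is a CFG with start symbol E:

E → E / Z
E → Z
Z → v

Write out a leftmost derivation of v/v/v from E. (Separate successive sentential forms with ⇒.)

E ⇒ E/Z ⇒ E/Z/Z ⇒ Z/Z/Z ⇒ v/Z/Z ⇒ v/v/Z ⇒ v/v/v

E ⇒ E/Z   [E → E / Z]
E/Z ⇒ E/Z/Z   [E → E / Z]
E/Z/Z ⇒ Z/Z/Z   [E → Z]
Z/Z/Z ⇒ v/Z/Z   [Z → v]
v/Z/Z ⇒ v/v/Z   [Z → v]
v/v/Z ⇒ v/v/v   [Z → v]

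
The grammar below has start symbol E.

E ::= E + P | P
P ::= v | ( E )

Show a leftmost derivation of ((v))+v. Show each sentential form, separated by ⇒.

E⇒E+P⇒P+P⇒(E)+P⇒(P)+P⇒((E))+P⇒((P))+P⇒((v))+P⇒((v))+v

E ⇒ E+P   [E ::= E + P]
E+P ⇒ P+P   [E ::= P]
P+P ⇒ (E)+P   [P ::= ( E )]
(E)+P ⇒ (P)+P   [E ::= P]
(P)+P ⇒ ((E))+P   [P ::= ( E )]
((E))+P ⇒ ((P))+P   [E ::= P]
((P))+P ⇒ ((v))+P   [P ::= v]
((v))+P ⇒ ((v))+v   [P ::= v]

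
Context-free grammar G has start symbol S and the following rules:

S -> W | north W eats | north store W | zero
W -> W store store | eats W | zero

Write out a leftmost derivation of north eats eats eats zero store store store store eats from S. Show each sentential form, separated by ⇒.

S ⇒ north W eats ⇒ north eats W eats ⇒ north eats W store store eats ⇒ north eats eats W store store eats ⇒ north eats eats W store store store store eats ⇒ north eats eats eats W store store store store eats ⇒ north eats eats eats zero store store store store eats

S ⇒ north W eats   [S -> north W eats]
north W eats ⇒ north eats W eats   [W -> eats W]
north eats W eats ⇒ north eats W store store eats   [W -> W store store]
north eats W store store eats ⇒ north eats eats W store store eats   [W -> eats W]
north eats eats W store store eats ⇒ north eats eats W store store store store eats   [W -> W store store]
north eats eats W store store store store eats ⇒ north eats eats eats W store store store store eats   [W -> eats W]
north eats eats eats W store store store store eats ⇒ north eats eats eats zero store store store store eats   [W -> zero]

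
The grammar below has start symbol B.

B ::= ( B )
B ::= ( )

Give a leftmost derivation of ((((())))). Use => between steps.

B => (B)   [B ::= ( B )]
(B) => ((B))   [B ::= ( B )]
((B)) => (((B)))   [B ::= ( B )]
(((B))) => ((((B))))   [B ::= ( B )]
((((B)))) => ((((()))))   [B ::= ( )]

B => (B) => ((B)) => (((B))) => ((((B)))) => ((((()))))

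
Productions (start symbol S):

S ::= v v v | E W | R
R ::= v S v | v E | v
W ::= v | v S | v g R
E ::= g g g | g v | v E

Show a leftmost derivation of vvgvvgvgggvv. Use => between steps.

S=>EW=>vEW=>vvEW=>vvgvW=>vvgvvgR=>vvgvvgvSv=>vvgvvgvEWv=>vvgvvgvgggWv=>vvgvvgvgggvv

S => EW   [S ::= E W]
EW => vEW   [E ::= v E]
vEW => vvEW   [E ::= v E]
vvEW => vvgvW   [E ::= g v]
vvgvW => vvgvvgR   [W ::= v g R]
vvgvvgR => vvgvvgvSv   [R ::= v S v]
vvgvvgvSv => vvgvvgvEWv   [S ::= E W]
vvgvvgvEWv => vvgvvgvgggWv   [E ::= g g g]
vvgvvgvgggWv => vvgvvgvgggvv   [W ::= v]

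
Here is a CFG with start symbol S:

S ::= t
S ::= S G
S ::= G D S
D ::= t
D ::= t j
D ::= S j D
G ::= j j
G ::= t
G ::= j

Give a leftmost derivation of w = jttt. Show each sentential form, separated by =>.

S => SG => GDSG => jDSG => jtSG => jttG => jttt

S => SG   [S ::= S G]
SG => GDSG   [S ::= G D S]
GDSG => jDSG   [G ::= j]
jDSG => jtSG   [D ::= t]
jtSG => jttG   [S ::= t]
jttG => jttt   [G ::= t]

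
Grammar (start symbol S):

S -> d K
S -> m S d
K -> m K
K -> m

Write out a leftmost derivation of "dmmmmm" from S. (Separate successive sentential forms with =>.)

S=>dK=>dmK=>dmmK=>dmmmK=>dmmmmK=>dmmmmm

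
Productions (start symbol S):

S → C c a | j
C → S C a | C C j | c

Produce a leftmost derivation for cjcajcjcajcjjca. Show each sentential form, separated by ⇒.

S ⇒ Cca   [S → C c a]
Cca ⇒ CCjca   [C → C C j]
CCjca ⇒ CCjCjca   [C → C C j]
CCjCjca ⇒ cCjCjca   [C → c]
cCjCjca ⇒ cSCajCjca   [C → S C a]
cSCajCjca ⇒ cjCajCjca   [S → j]
cjCajCjca ⇒ cjcajCjca   [C → c]
cjcajCjca ⇒ cjcajCCjjca   [C → C C j]
cjcajCCjjca ⇒ cjcajCCjCjjca   [C → C C j]
cjcajCCjCjjca ⇒ cjcajcCjCjjca   [C → c]
cjcajcCjCjjca ⇒ cjcajcSCajCjjca   [C → S C a]
cjcajcSCajCjjca ⇒ cjcajcjCajCjjca   [S → j]
cjcajcjCajCjjca ⇒ cjcajcjcajCjjca   [C → c]
cjcajcjcajCjjca ⇒ cjcajcjcajcjjca   [C → c]

S ⇒ Cca ⇒ CCjca ⇒ CCjCjca ⇒ cCjCjca ⇒ cSCajCjca ⇒ cjCajCjca ⇒ cjcajCjca ⇒ cjcajCCjjca ⇒ cjcajCCjCjjca ⇒ cjcajcCjCjjca ⇒ cjcajcSCajCjjca ⇒ cjcajcjCajCjjca ⇒ cjcajcjcajCjjca ⇒ cjcajcjcajcjjca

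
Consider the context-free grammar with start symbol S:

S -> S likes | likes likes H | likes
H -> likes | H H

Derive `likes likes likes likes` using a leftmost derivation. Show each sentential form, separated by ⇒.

S ⇒ likes likes H ⇒ likes likes H H ⇒ likes likes likes H ⇒ likes likes likes likes

S ⇒ likes likes H   [S -> likes likes H]
likes likes H ⇒ likes likes H H   [H -> H H]
likes likes H H ⇒ likes likes likes H   [H -> likes]
likes likes likes H ⇒ likes likes likes likes   [H -> likes]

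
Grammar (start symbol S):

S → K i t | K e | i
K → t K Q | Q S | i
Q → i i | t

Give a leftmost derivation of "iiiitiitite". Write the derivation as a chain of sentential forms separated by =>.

S => Ke   [S → K e]
Ke => QSe   [K → Q S]
QSe => iiSe   [Q → i i]
iiSe => iiKite   [S → K i t]
iiKite => iiQSite   [K → Q S]
iiQSite => iiiiSite   [Q → i i]
iiiiSite => iiiiKitite   [S → K i t]
iiiiKitite => iiiiQSitite   [K → Q S]
iiiiQSitite => iiiitSitite   [Q → t]
iiiitSitite => iiiitiitite   [S → i]

S=>Ke=>QSe=>iiSe=>iiKite=>iiQSite=>iiiiSite=>iiiiKitite=>iiiiQSitite=>iiiitSitite=>iiiitiitite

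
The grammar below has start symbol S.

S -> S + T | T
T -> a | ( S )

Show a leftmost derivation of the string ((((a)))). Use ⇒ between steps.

S ⇒ T   [S -> T]
T ⇒ (S)   [T -> ( S )]
(S) ⇒ (T)   [S -> T]
(T) ⇒ ((S))   [T -> ( S )]
((S)) ⇒ ((T))   [S -> T]
((T)) ⇒ (((S)))   [T -> ( S )]
(((S))) ⇒ (((T)))   [S -> T]
(((T))) ⇒ ((((S))))   [T -> ( S )]
((((S)))) ⇒ ((((T))))   [S -> T]
((((T)))) ⇒ ((((a))))   [T -> a]

S⇒T⇒(S)⇒(T)⇒((S))⇒((T))⇒(((S)))⇒(((T)))⇒((((S))))⇒((((T))))⇒((((a))))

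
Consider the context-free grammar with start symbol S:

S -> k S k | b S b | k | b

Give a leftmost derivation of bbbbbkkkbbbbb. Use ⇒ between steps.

S ⇒ bSb   [S -> b S b]
bSb ⇒ bbSbb   [S -> b S b]
bbSbb ⇒ bbbSbbb   [S -> b S b]
bbbSbbb ⇒ bbbbSbbbb   [S -> b S b]
bbbbSbbbb ⇒ bbbbbSbbbbb   [S -> b S b]
bbbbbSbbbbb ⇒ bbbbbkSkbbbbb   [S -> k S k]
bbbbbkSkbbbbb ⇒ bbbbbkkkbbbbb   [S -> k]

S ⇒ bSb ⇒ bbSbb ⇒ bbbSbbb ⇒ bbbbSbbbb ⇒ bbbbbSbbbbb ⇒ bbbbbkSkbbbbb ⇒ bbbbbkkkbbbbb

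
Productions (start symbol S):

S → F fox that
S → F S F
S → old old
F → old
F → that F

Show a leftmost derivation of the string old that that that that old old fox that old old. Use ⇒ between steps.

S ⇒ F S F ⇒ old S F ⇒ old F S F F ⇒ old that F S F F ⇒ old that that F S F F ⇒ old that that that F S F F ⇒ old that that that that F S F F ⇒ old that that that that old S F F ⇒ old that that that that old F fox that F F ⇒ old that that that that old old fox that F F ⇒ old that that that that old old fox that old F ⇒ old that that that that old old fox that old old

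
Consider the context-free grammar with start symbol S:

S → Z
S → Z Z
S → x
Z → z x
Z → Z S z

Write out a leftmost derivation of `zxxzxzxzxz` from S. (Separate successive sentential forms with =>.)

S=>Z=>ZSz=>ZSzSz=>ZSzSzSz=>ZSzSzSzSz=>zxSzSzSzSz=>zxxzSzSzSz=>zxxzxzSzSz=>zxxzxzxzSz=>zxxzxzxzxz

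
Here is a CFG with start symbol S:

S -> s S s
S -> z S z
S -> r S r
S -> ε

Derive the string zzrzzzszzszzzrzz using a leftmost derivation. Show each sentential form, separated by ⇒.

S ⇒ zSz   [S -> z S z]
zSz ⇒ zzSzz   [S -> z S z]
zzSzz ⇒ zzrSrzz   [S -> r S r]
zzrSrzz ⇒ zzrzSzrzz   [S -> z S z]
zzrzSzrzz ⇒ zzrzzSzzrzz   [S -> z S z]
zzrzzSzzrzz ⇒ zzrzzzSzzzrzz   [S -> z S z]
zzrzzzSzzzrzz ⇒ zzrzzzsSszzzrzz   [S -> s S s]
zzrzzzsSszzzrzz ⇒ zzrzzzszSzszzzrzz   [S -> z S z]
zzrzzzszSzszzzrzz ⇒ zzrzzzszzszzzrzz   [S -> ε]

S ⇒ zSz ⇒ zzSzz ⇒ zzrSrzz ⇒ zzrzSzrzz ⇒ zzrzzSzzrzz ⇒ zzrzzzSzzzrzz ⇒ zzrzzzsSszzzrzz ⇒ zzrzzzszSzszzzrzz ⇒ zzrzzzszzszzzrzz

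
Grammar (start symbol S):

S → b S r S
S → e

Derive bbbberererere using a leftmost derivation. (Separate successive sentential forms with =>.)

S => bSrS   [S → b S r S]
bSrS => bbSrSrS   [S → b S r S]
bbSrSrS => bbbSrSrSrS   [S → b S r S]
bbbSrSrSrS => bbbbSrSrSrSrS   [S → b S r S]
bbbbSrSrSrSrS => bbbberSrSrSrS   [S → e]
bbbberSrSrSrS => bbbbererSrSrS   [S → e]
bbbbererSrSrS => bbbberererSrS   [S → e]
bbbberererSrS => bbbbererererS   [S → e]
bbbbererererS => bbbberererere   [S → e]

S => bSrS => bbSrSrS => bbbSrSrSrS => bbbbSrSrSrSrS => bbbberSrSrSrS => bbbbererSrSrS => bbbberererSrS => bbbbererererS => bbbberererere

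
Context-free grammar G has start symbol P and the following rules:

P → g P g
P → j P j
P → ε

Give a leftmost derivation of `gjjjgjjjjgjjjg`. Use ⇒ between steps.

P ⇒ gPg ⇒ gjPjg ⇒ gjjPjjg ⇒ gjjjPjjjg ⇒ gjjjgPgjjjg ⇒ gjjjgjPjgjjjg ⇒ gjjjgjjPjjgjjjg ⇒ gjjjgjjjjgjjjg

P ⇒ gPg   [P → g P g]
gPg ⇒ gjPjg   [P → j P j]
gjPjg ⇒ gjjPjjg   [P → j P j]
gjjPjjg ⇒ gjjjPjjjg   [P → j P j]
gjjjPjjjg ⇒ gjjjgPgjjjg   [P → g P g]
gjjjgPgjjjg ⇒ gjjjgjPjgjjjg   [P → j P j]
gjjjgjPjgjjjg ⇒ gjjjgjjPjjgjjjg   [P → j P j]
gjjjgjjPjjgjjjg ⇒ gjjjgjjjjgjjjg   [P → ε]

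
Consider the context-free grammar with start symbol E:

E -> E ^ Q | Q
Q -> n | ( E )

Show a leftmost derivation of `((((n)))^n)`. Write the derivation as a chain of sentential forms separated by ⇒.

E⇒Q⇒(E)⇒(E^Q)⇒(Q^Q)⇒((E)^Q)⇒((Q)^Q)⇒(((E))^Q)⇒(((Q))^Q)⇒((((E)))^Q)⇒((((Q)))^Q)⇒((((n)))^Q)⇒((((n)))^n)

E ⇒ Q   [E -> Q]
Q ⇒ (E)   [Q -> ( E )]
(E) ⇒ (E^Q)   [E -> E ^ Q]
(E^Q) ⇒ (Q^Q)   [E -> Q]
(Q^Q) ⇒ ((E)^Q)   [Q -> ( E )]
((E)^Q) ⇒ ((Q)^Q)   [E -> Q]
((Q)^Q) ⇒ (((E))^Q)   [Q -> ( E )]
(((E))^Q) ⇒ (((Q))^Q)   [E -> Q]
(((Q))^Q) ⇒ ((((E)))^Q)   [Q -> ( E )]
((((E)))^Q) ⇒ ((((Q)))^Q)   [E -> Q]
((((Q)))^Q) ⇒ ((((n)))^Q)   [Q -> n]
((((n)))^Q) ⇒ ((((n)))^n)   [Q -> n]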